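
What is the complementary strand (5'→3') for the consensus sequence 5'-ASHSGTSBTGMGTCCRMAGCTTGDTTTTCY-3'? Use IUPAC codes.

Standard pairs A↔T, G↔C; ambiguity codes pair R↔Y, M↔K, S↔S, B↔V, D↔H. Complement (TSDSCASVACKCAGGYKTCGAACHAAAAGR), then reverse for 5'→3'.

5'-RGAAAAHCAAGCTKYGGACKCAVSACSDST-3'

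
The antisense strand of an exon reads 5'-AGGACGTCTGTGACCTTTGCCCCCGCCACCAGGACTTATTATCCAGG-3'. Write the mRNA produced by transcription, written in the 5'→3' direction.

The mRNA has the sequence of the coding strand (reverse complement of the template) with T→U. Reverse complement of AGGACGTCTGTGACCTTTGCCCCCGCCACCAGGACTTATTATCCAGG is CCTGGATAATAAGTCCTGGTGGCGGGGGCAAAGGTCACAGACGTCCT; then T→U.

5'-CCUGGAUAAUAAGUCCUGGUGGCGGGGGCAAAGGUCACAGACGUCCU-3'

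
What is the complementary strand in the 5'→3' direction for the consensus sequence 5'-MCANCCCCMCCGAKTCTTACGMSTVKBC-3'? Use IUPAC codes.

5'-GVMBASKCGTAAGAMTCGGKGGGGNTGK-3'

Standard pairs A↔T, G↔C; ambiguity codes pair M↔K, S↔S, B↔V, N↔N. Complement (KGTNGGGGKGGCTMAGAATGCKSABMVG), then reverse for 5'→3'.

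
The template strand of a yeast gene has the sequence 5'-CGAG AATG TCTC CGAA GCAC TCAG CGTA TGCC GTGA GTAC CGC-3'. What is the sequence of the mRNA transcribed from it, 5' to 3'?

RNA polymerase reads the template 3'→5' and synthesizes mRNA 5'→3' by base-pairing (A→U, T→A, G↔C). The complement of the template is GCTCTTACAGAGGCTTCGTGAGTCGCATACGGCACTCATGGCG; antiparallel, so 5'→3' the coding strand is GCGGTACTCACGGCATACGCTGAGTGCTTCGGAGACATTCTCG. Replace T with U for the mRNA.

5'-GCGGUACUCACGGCAUACGCUGAGUGCUUCGGAGACAUUCUCG-3'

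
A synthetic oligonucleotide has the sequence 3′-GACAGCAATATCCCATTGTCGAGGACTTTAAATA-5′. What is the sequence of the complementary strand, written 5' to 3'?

5'-CTGTCGTTATAGGGTAACAGCTCCTGAAATTTAT-3'

The strand is given 3'→5', so its complement runs 5'→3' in the same left-to-right order: pair each base A↔T, G↔C.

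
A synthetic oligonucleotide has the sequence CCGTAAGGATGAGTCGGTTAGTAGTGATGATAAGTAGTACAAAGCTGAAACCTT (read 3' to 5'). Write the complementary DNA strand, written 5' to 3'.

The strand is given 3'→5', so its complement runs 5'→3' in the same left-to-right order: pair each base A↔T, G↔C.

5'-GGCATTCCTACTCAGCCAATCATCACTACTATTCATCATGTTTCGACTTTGGAA-3'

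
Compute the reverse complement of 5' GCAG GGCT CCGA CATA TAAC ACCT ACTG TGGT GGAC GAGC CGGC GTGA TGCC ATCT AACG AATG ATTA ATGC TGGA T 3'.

5'-ATCCAGCATTAATCATTCGTTAGATGGCATCACGCCGGCTCGTCCACCACAGTAGGTGTTATATGTCGGAGCCCTGC-3'

Reading the sequence 3'→5' and pairing each base (A↔T, G↔C) gives the reverse complement directly.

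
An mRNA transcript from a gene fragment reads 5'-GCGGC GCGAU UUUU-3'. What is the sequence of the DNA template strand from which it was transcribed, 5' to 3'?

5'-AAAAATCGCGCCGC-3'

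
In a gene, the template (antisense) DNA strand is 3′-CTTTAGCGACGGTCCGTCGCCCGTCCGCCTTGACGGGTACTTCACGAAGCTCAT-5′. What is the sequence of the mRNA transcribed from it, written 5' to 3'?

5'-GAAAUCGCUGCCAGGCAGCGGGCAGGCGGAACUGCCCAUGAAGUGCUUCGAGUA-3'

Reading the template 3'→5' as shown, RNA polymerase pairs each base (A→U, T→A, G↔C) to build mRNA 5'→3' directly.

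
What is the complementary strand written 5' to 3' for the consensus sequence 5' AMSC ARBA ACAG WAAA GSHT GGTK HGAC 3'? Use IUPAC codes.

5′-GTCDMACCADSCTTTWCTGTTVYTGSKT-3′

Standard pairs A↔T, G↔C; ambiguity codes pair R↔Y, M↔K, W↔W, S↔S, B↔V, H↔D. Complement (TKSGTYVTTGTCWTTTCSDACCAMDCTG), then reverse for 5'→3'.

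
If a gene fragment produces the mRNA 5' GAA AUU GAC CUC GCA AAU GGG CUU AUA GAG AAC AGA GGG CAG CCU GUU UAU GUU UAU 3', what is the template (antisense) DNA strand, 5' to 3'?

Replace U with T to get the coding DNA strand: GAAATTGACCTCGCAAATGGGCTTATAGAGAACAGAGGGCAGCCTGTTTATGTTTAT. The template strand is its reverse complement (complement CTTTAACTGGAGCGTTTACCCGAATATCTCTTGTCTCCCGTCGGACAAATACAAATA, then reverse).

5′-ATAAACATAAACAGGCTGCCCTCTGTTCTCTATAAGCCCATTTGCGAGGTCAATTTC-3′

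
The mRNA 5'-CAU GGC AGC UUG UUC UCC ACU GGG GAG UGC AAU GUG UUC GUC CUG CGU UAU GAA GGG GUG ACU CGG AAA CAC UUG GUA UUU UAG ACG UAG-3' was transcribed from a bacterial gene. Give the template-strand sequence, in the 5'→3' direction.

5′-CTACGTCTAAAATACCAAGTGTTTCCGAGTCACCCCTTCATAACGCAGGACGAACACATTGCACTCCCCAGTGGAGAACAAGCTGCCATG-3′

Replace U with T to get the coding DNA strand: CATGGCAGCTTGTTCTCCACTGGGGAGTGCAATGTGTTCGTCCTGCGTTATGAAGGGGTGACTCGGAAACACTTGGTATTTTAGACGTAG. The template strand is its reverse complement (complement GTACCGTCGAACAAGAGGTGACCCCTCACGTTACACAAGCAGGACGCAATACTTCCCCACTGAGCCTTTGTGAACCATAAAATCTGCATC, then reverse).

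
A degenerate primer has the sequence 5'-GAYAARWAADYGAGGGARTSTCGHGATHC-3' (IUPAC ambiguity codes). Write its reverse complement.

5'-GDATCDCGASAYTCCCTCRHTTWYTTRTC-3'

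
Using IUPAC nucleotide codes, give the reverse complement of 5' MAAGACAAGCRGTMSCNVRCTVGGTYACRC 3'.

Standard pairs A↔T, G↔C; ambiguity codes pair R↔Y, M↔K, S↔S, V↔B, N↔N. Complement (KTTCTGTTCGYCAKSGNBYGABCCARTGYG), then reverse for 5'→3'.

5'-GYGTRACCBAGYBNGSKACYGCTTGTCTTK-3'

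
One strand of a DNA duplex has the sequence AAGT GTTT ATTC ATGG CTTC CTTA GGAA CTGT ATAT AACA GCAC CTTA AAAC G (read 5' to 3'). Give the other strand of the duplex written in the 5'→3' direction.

The complement of AAGTGTTTATTCATGGCTTCCTTAGGAACTGTATATAACAGCACCTTAAAACG is TTCACAAATAAGTACCGAAGGAATCCTTGACATATATTGTCGTGGAATTTTGC (A↔T, G↔C). DNA strands are antiparallel, so the complementary strand runs 3'→5'; reversing gives the 5'→3' form.

5'-CGTTTTAAGGTGCTGTTATATACAGTTCCTAAGGAAGCCATGAATAAACACTT-3'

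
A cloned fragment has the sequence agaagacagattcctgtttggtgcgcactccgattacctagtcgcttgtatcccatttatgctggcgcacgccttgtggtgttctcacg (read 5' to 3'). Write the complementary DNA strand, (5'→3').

Pairing A↔T and G↔C gives TCTTCTGTCTAAGGACAAACCACGCGTGAGGCTAATGGATCAGCGAACATAGGGTAAATACGACCGCGTGCGGAACACCACAAGAGTGC, running 3'→5'. Reverse for the 5'→3' convention.

5′-CGTGAGAACACCACAAGGCGTGCGCCAGCATAAATGGGATACAAGCGACTAGGTAATCGGAGTGCGCACCAAACAGGAATCTGTCTTCT-3′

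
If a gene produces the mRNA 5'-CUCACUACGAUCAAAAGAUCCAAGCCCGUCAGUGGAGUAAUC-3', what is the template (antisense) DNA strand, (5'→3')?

Replace U with T to get the coding DNA strand: CTCACTACGATCAAAAGATCCAAGCCCGTCAGTGGAGTAATC. The template strand is its reverse complement (complement GAGTGATGCTAGTTTTCTAGGTTCGGGCAGTCACCTCATTAG, then reverse).

5'-GATTACTCCACTGACGGGCTTGGATCTTTTGATCGTAGTGAG-3'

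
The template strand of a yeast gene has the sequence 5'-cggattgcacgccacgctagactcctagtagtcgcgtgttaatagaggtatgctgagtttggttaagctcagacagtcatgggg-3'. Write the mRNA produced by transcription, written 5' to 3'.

The mRNA has the sequence of the coding strand (reverse complement of the template) with T→U. Reverse complement of CGGATTGCACGCCACGCTAGACTCCTAGTAGTCGCGTGTTAATAGAGGTATGCTGAGTTTGGTTAAGCTCAGACAGTCATGGGG is CCCCATGACTGTCTGAGCTTAACCAAACTCAGCATACCTCTATTAACACGCGACTACTAGGAGTCTAGCGTGGCGTGCAATCCG; then T→U.

5'-CCCCAUGACUGUCUGAGCUUAACCAAACUCAGCAUACCUCUAUUAACACGCGACUACUAGGAGUCUAGCGUGGCGUGCAAUCCG-3'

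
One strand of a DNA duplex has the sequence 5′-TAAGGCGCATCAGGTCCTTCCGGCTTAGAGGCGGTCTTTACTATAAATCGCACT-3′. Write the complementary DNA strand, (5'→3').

The complement of TAAGGCGCATCAGGTCCTTCCGGCTTAGAGGCGGTCTTTACTATAAATCGCACT is ATTCCGCGTAGTCCAGGAAGGCCGAATCTCCGCCAGAAATGATATTTAGCGTGA (A↔T, G↔C). DNA strands are antiparallel, so the complementary strand runs 3'→5'; reversing gives the 5'→3' form.

5'-AGTGCGATTTATAGTAAAGACCGCCTCTAAGCCGGAAGGACCTGATGCGCCTTA-3'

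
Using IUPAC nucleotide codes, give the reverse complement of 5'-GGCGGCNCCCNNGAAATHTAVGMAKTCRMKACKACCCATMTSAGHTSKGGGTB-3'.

5'-VACCCMSADCTSAKATGGGTMGTMKYGAMTKCBTADATTTCNNGGGNGCCGCC-3'

Standard pairs A↔T, G↔C; ambiguity codes pair R↔Y, M↔K, S↔S, B↔V, H↔D, N↔N. Complement (CCGCCGNGGGNNCTTTADATBCKTMAGYKMTGMTGGGTAKASTCDASMCCCAV), then reverse for 5'→3'.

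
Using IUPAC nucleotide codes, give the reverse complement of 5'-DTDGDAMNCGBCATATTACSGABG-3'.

5′-CVTCSGTAATATGVCGNKTHCHAH-3′

Standard pairs A↔T, G↔C; ambiguity codes pair M↔K, S↔S, B↔V, D↔H, N↔N. Complement (HAHCHTKNGCVGTATAATGSCTVC), then reverse for 5'→3'.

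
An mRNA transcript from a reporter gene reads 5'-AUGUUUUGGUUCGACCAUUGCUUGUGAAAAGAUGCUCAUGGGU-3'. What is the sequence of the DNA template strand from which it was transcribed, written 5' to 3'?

5'-ACCCATGAGCATCTTTTCACAAGCAATGGTCGAACCAAAACAT-3'

Replace U with T to get the coding DNA strand: ATGTTTTGGTTCGACCATTGCTTGTGAAAAGATGCTCATGGGT. The template strand is its reverse complement (complement TACAAAACCAAGCTGGTAACGAACACTTTTCTACGAGTACCCA, then reverse).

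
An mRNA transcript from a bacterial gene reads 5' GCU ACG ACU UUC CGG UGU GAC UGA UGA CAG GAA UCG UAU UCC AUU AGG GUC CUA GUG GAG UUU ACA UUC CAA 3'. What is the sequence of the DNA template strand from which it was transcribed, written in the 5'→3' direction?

Replace U with T to get the coding DNA strand: GCTACGACTTTCCGGTGTGACTGATGACAGGAATCGTATTCCATTAGGGTCCTAGTGGAGTTTACATTCCAA. The template strand is its reverse complement (complement CGATGCTGAAAGGCCACACTGACTACTGTCCTTAGCATAAGGTAATCCCAGGATCACCTCAAATGTAAGGTT, then reverse).

5'-TTGGAATGTAAACTCCACTAGGACCCTAATGGAATACGATTCCTGTCATCAGTCACACCGGAAAGTCGTAGC-3'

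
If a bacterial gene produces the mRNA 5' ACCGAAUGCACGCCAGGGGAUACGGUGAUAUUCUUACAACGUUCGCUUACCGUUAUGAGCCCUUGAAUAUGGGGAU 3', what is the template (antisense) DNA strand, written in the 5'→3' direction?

5'-ATCCCCATATTCAAGGGCTCATAACGGTAAGCGAACGTTGTAAGAATATCACCGTATCCCCTGGCGTGCATTCGGT-3'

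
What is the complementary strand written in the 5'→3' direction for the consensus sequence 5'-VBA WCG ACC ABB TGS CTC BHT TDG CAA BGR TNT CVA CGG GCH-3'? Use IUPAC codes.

5'-DGCCCGTBGANAYCVTTGCHAADVGAGSCAVVTGGTCGWTVB-3'

Standard pairs A↔T, G↔C; ambiguity codes pair R↔Y, W↔W, S↔S, B↔V, D↔H, N↔N. Complement (BVTWGCTGGTVVACSGAGVDAAHCGTTVCYANAGBTGCCCGD), then reverse for 5'→3'.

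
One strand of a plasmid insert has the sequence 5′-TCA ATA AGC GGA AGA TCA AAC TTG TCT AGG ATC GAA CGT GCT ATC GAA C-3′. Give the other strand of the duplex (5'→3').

5′-GTTCGATAGCACGTTCGATCCTAGACAAGTTTGATCTTCCGCTTATTGA-3′

Pairing A↔T and G↔C gives AGTTATTCGCCTTCTAGTTTGAACAGATCCTAGCTTGCACGATAGCTTG, running 3'→5'. Reverse for the 5'→3' convention.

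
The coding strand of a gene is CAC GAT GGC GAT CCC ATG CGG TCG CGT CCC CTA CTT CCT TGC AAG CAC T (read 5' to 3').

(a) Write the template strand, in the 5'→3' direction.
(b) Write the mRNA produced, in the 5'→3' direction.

(a) 5'-AGTGCTTGCAAGGAAGTAGGGGACGCGACCGCATGGGATCGCCATCGTG-3'
(b) 5'-CACGAUGGCGAUCCCAUGCGGUCGCGUCCCCUACUUCCUUGCAAGCACU-3'

(a) The template strand is the reverse complement of the coding strand: complement GTGCTACCGCTAGGGTACGCCAGCGCAGGGGATGAAGGAACGTTCGTGA, then reverse.
(b) mRNA matches the coding strand with T→U.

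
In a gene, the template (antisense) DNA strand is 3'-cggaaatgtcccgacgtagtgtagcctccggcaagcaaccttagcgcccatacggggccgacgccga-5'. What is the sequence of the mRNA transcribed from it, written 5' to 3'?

5'-GCCUUUACAGGGCUGCAUCACAUCGGAGGCCGUUCGUUGGAAUCGCGGGUAUGCCCCGGCUGCGGCU-3'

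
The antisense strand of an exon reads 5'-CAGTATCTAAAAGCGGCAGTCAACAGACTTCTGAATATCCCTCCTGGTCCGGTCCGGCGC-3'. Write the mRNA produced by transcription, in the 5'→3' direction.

5'-GCGCCGGACCGGACCAGGAGGGAUAUUCAGAAGUCUGUUGACUGCCGCUUUUAGAUACUG-3'

The mRNA has the sequence of the coding strand (reverse complement of the template) with T→U. Reverse complement of CAGTATCTAAAAGCGGCAGTCAACAGACTTCTGAATATCCCTCCTGGTCCGGTCCGGCGC is GCGCCGGACCGGACCAGGAGGGATATTCAGAAGTCTGTTGACTGCCGCTTTTAGATACTG; then T→U.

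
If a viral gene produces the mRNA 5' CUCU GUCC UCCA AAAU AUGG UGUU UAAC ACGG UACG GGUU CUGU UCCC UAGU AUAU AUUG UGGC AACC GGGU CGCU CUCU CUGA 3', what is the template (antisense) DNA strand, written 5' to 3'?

5'-TCAGAGAGAGCGACCCGGTTGCCACAATATATACTAGGGAACAGAACCCGTACCGTGTTAAACACCATATTTTGGAGGACAGAG-3'

Replace U with T to get the coding DNA strand: CTCTGTCCTCCAAAATATGGTGTTTAACACGGTACGGGTTCTGTTCCCTAGTATATATTGTGGCAACCGGGTCGCTCTCTCTGA. The template strand is its reverse complement (complement GAGACAGGAGGTTTTATACCACAAATTGTGCCATGCCCAAGACAAGGGATCATATATAACACCGTTGGCCCAGCGAGAGAGACT, then reverse).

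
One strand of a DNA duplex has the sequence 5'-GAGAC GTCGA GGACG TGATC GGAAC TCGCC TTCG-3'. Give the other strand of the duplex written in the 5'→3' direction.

5'-CGAAGGCGAGTTCCGATCACGTCCTCGACGTCTC-3'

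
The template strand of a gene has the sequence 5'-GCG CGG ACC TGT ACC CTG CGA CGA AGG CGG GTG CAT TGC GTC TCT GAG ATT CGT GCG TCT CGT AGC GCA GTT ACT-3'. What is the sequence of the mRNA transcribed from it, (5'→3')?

RNA polymerase reads the template 3'→5' and synthesizes mRNA 5'→3' by base-pairing (A→U, T→A, G↔C). The complement of the template is CGCGCCTGGACATGGGACGCTGCTTCCGCCCACGTAACGCAGAGACTCTAAGCACGCAGAGCATCGCGTCAATGA; antiparallel, so 5'→3' the coding strand is AGTAACTGCGCTACGAGACGCACGAATCTCAGAGACGCAATGCACCCGCCTTCGTCGCAGGGTACAGGTCCGCGC. Replace T with U for the mRNA.

5'-AGUAACUGCGCUACGAGACGCACGAAUCUCAGAGACGCAAUGCACCCGCCUUCGUCGCAGGGUACAGGUCCGCGC-3'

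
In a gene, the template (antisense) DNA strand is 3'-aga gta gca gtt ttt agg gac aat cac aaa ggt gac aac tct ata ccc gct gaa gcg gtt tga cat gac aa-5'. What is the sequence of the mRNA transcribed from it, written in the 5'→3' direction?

5'-UCUCAUCGUCAAAAAUCCCUGUUAGUGUUUCCACUGUUGAGAUAUGGGCGACUUCGCCAAACUGUACUGUU-3'

Reading the template 3'→5' as shown, RNA polymerase pairs each base (A→U, T→A, G↔C) to build mRNA 5'→3' directly.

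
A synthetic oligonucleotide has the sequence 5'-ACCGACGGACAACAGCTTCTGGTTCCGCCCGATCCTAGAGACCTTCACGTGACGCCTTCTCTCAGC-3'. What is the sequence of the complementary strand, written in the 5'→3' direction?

5'-GCTGAGAGAAGGCGTCACGTGAAGGTCTCTAGGATCGGGCGGAACCAGAAGCTGTTGTCCGTCGGT-3'

Pairing A↔T and G↔C gives TGGCTGCCTGTTGTCGAAGACCAAGGCGGGCTAGGATCTCTGGAAGTGCACTGCGGAAGAGAGTCG, running 3'→5'. Reverse for the 5'→3' convention.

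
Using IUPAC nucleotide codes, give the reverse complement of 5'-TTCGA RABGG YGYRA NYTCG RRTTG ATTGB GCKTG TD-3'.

Standard pairs A↔T, G↔C; ambiguity codes pair R↔Y, K↔M, B↔V, D↔H, N↔N. Complement (AAGCTYTVCCRCRYTNRAGCYYAACTAACVCGMACAH), then reverse for 5'→3'.

5'-HACAMGCVCAATCAAYYCGARNTYRCRCCVTYTCGAA-3'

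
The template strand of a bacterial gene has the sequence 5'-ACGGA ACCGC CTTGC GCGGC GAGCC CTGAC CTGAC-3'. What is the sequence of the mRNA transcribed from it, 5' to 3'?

RNA polymerase reads the template 3'→5' and synthesizes mRNA 5'→3' by base-pairing (A→U, T→A, G↔C). The complement of the template is TGCCTTGGCGGAACGCGCCGCTCGGGACTGGACTG; antiparallel, so 5'→3' the coding strand is GTCAGGTCAGGGCTCGCCGCGCAAGGCGGTTCCGT. Replace T with U for the mRNA.

5′-GUCAGGUCAGGGCUCGCCGCGCAAGGCGGUUCCGU-3′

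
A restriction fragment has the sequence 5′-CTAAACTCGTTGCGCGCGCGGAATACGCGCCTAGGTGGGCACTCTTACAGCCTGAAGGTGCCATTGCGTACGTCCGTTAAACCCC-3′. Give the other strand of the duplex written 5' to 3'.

Pairing A↔T and G↔C gives GATTTGAGCAACGCGCGCGCCTTATGCGCGGATCCACCCGTGAGAATGTCGGACTTCCACGGTAACGCATGCAGGCAATTTGGGG, running 3'→5'. Reverse for the 5'→3' convention.

5'-GGGGTTTAACGGACGTACGCAATGGCACCTTCAGGCTGTAAGAGTGCCCACCTAGGCGCGTATTCCGCGCGCGCAACGAGTTTAG-3'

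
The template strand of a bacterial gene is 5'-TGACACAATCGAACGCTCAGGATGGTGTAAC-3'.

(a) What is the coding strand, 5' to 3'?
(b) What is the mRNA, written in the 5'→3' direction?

(a) 5'-GTTACACCATCCTGAGCGTTCGATTGTGTCA-3'
(b) 5′-GUUACACCAUCCUGAGCGUUCGAUUGUGUCA-3′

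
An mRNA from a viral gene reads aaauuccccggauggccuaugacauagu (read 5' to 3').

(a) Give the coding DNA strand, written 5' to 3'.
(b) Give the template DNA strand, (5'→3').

(a) 5'-AAATTCCCCGGATGGCCTATGACATAGT-3'
(b) 5′-ACTATGTCATAGGCCATCCGGGGAATTT-3′

(a) The coding strand matches the mRNA with U→T.
(b) The template strand is the reverse complement of the coding strand.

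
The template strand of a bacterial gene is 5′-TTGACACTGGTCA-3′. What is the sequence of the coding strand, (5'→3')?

The coding strand is complementary and antiparallel to the template: take the complement (A↔T, G↔C) and reverse.

5'-TGACCAGTGTCAA-3'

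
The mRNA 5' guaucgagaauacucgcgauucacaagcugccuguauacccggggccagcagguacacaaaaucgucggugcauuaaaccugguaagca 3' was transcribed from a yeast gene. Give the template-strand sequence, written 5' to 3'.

5'-TGCTTACCAGGTTTAATGCACCGACGATTTTGTGTACCTGCTGGCCCCGGGTATACAGGCAGCTTGTGAATCGCGAGTATTCTCGATAC-3'

Replace U with T to get the coding DNA strand: GTATCGAGAATACTCGCGATTCACAAGCTGCCTGTATACCCGGGGCCAGCAGGTACACAAAATCGTCGGTGCATTAAACCTGGTAAGCA. The template strand is its reverse complement (complement CATAGCTCTTATGAGCGCTAAGTGTTCGACGGACATATGGGCCCCGGTCGTCCATGTGTTTTAGCAGCCACGTAATTTGGACCATTCGT, then reverse).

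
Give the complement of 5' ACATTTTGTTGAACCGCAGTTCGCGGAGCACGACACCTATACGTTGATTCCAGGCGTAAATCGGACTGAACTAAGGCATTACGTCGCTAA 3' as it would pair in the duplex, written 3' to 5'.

3'-TGTAAAACAACTTGGCGTCAAGCGCCTCGTGCTGTGGATATGCAACTAAGGTCCGCATTTAGCCTGACTTGATTCCGTAATGCAGCGATT-5'

Base-pairing A↔T, G↔C gives the complement. The complementary strand is antiparallel, so paired with a 5'→3' strand it runs 3'→5'.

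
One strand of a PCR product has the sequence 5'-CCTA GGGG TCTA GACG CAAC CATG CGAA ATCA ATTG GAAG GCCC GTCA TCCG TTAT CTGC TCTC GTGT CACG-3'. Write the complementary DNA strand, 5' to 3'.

The complement of CCTAGGGGTCTAGACGCAACCATGCGAAATCAATTGGAAGGCCCGTCATCCGTTATCTGCTCTCGTGTCACG is GGATCCCCAGATCTGCGTTGGTACGCTTTAGTTAACCTTCCGGGCAGTAGGCAATAGACGAGAGCACAGTGC (A↔T, G↔C). DNA strands are antiparallel, so the complementary strand runs 3'→5'; reversing gives the 5'→3' form.

5'-CGTGACACGAGAGCAGATAACGGATGACGGGCCTTCCAATTGATTTCGCATGGTTGCGTCTAGACCCCTAGG-3'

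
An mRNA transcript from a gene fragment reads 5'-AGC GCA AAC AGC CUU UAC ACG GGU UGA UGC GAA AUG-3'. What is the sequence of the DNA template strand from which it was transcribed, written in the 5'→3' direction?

5'-CATTTCGCATCAACCCGTGTAAAGGCTGTTTGCGCT-3'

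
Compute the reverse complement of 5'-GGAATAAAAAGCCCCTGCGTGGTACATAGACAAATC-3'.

Reading the sequence 3'→5' and pairing each base (A↔T, G↔C) gives the reverse complement directly.

5'-GATTTGTCTATGTACCACGCAGGGGCTTTTTATTCC-3'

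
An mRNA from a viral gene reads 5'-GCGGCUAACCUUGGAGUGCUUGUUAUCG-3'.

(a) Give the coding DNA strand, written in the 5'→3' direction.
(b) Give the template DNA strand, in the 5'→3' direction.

(a) 5'-GCGGCTAACCTTGGAGTGCTTGTTATCG-3'
(b) 5′-CGATAACAAGCACTCCAAGGTTAGCCGC-3′

(a) The coding strand matches the mRNA with U→T.
(b) The template strand is the reverse complement of the coding strand.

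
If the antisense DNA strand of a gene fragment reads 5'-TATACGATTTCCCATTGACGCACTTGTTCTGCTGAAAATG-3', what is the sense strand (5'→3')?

The coding strand is complementary and antiparallel to the template: take the complement (A↔T, G↔C) and reverse.

5'-CATTTTCAGCAGAACAAGTGCGTCAATGGGAAATCGTATA-3'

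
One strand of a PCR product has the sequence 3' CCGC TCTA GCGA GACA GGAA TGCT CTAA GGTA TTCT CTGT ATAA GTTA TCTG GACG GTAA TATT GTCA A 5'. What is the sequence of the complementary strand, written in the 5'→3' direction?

The strand is given 3'→5', so its complement runs 5'→3' in the same left-to-right order: pair each base A↔T, G↔C.

5'-GGCGAGATCGCTCTGTCCTTACGAGATTCCATAAGAGACATATTCAATAGACCTGCCATTATAACAGTT-3'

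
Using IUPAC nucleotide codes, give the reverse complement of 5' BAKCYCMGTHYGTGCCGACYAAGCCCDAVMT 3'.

5'-AKBTHGGGCTTRGTCGGCACRDACKGRGMTV-3'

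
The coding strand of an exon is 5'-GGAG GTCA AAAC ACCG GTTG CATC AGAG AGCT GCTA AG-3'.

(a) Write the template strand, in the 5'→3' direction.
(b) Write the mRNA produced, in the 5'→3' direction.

(a) 5'-CTTAGCAGCTCTCTGATGCAACCGGTGTTTTGACCTCC-3'
(b) 5'-GGAGGUCAAAACACCGGUUGCAUCAGAGAGCUGCUAAG-3'

(a) The template strand is the reverse complement of the coding strand: complement CCTCCAGTTTTGTGGCCAACGTAGTCTCTCGACGATTC, then reverse.
(b) mRNA matches the coding strand with T→U.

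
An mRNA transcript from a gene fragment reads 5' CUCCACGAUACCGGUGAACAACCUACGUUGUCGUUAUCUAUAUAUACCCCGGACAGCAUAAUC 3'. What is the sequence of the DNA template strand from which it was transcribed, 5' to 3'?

Replace U with T to get the coding DNA strand: CTCCACGATACCGGTGAACAACCTACGTTGTCGTTATCTATATATACCCCGGACAGCATAATC. The template strand is its reverse complement (complement GAGGTGCTATGGCCACTTGTTGGATGCAACAGCAATAGATATATATGGGGCCTGTCGTATTAG, then reverse).

5'-GATTATGCTGTCCGGGGTATATATAGATAACGACAACGTAGGTTGTTCACCGGTATCGTGGAG-3'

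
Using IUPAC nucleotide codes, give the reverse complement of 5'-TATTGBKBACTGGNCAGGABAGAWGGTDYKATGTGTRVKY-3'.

Standard pairs A↔T, G↔C; ambiguity codes pair R↔Y, K↔M, W↔W, B↔V, D↔H, N↔N. Complement (ATAACVMVTGACCNGTCCTVTCTWCCAHRMTACACAYBMR), then reverse for 5'→3'.

5'-RMBYACACATMRHACCWTCTVTCCTGNCCAGTVMVCAATA-3'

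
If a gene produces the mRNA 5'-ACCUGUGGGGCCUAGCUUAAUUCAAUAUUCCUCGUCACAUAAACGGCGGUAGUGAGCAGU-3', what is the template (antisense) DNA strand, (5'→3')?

5'-ACTGCTCACTACCGCCGTTTATGTGACGAGGAATATTGAATTAAGCTAGGCCCCACAGGT-3'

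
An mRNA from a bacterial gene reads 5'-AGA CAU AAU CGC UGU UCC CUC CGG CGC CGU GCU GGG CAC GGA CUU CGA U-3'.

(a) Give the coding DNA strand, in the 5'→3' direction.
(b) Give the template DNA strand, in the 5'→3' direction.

(a) The coding strand matches the mRNA with U→T.
(b) The template strand is the reverse complement of the coding strand.

(a) 5'-AGACATAATCGCTGTTCCCTCCGGCGCCGTGCTGGGCACGGACTTCGAT-3'
(b) 5'-ATCGAAGTCCGTGCCCAGCACGGCGCCGGAGGGAACAGCGATTATGTCT-3'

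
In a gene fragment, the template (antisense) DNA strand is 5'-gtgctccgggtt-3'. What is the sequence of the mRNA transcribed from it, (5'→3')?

RNA polymerase reads the template 3'→5' and synthesizes mRNA 5'→3' by base-pairing (A→U, T→A, G↔C). The complement of the template is CACGAGGCCCAA; antiparallel, so 5'→3' the coding strand is AACCCGGAGCAC. Replace T with U for the mRNA.

5'-AACCCGGAGCAC-3'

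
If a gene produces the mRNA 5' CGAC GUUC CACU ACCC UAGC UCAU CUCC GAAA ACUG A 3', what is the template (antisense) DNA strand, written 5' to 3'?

Replace U with T to get the coding DNA strand: CGACGTTCCACTACCCTAGCTCATCTCCGAAAACTGA. The template strand is its reverse complement (complement GCTGCAAGGTGATGGGATCGAGTAGAGGCTTTTGACT, then reverse).

5'-TCAGTTTTCGGAGATGAGCTAGGGTAGTGGAACGTCG-3'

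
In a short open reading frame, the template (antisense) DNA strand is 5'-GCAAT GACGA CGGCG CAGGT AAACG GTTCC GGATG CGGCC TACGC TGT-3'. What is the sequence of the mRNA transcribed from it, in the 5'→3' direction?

RNA polymerase reads the template 3'→5' and synthesizes mRNA 5'→3' by base-pairing (A→U, T→A, G↔C). The complement of the template is CGTTACTGCTGCCGCGTCCATTTGCCAAGGCCTACGCCGGATGCGACA; antiparallel, so 5'→3' the coding strand is ACAGCGTAGGCCGCATCCGGAACCGTTTACCTGCGCCGTCGTCATTGC. Replace T with U for the mRNA.

5'-ACAGCGUAGGCCGCAUCCGGAACCGUUUACCUGCGCCGUCGUCAUUGC-3'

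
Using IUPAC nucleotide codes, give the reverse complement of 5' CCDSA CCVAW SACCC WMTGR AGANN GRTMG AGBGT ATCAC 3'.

5'-GTGATACVCTCKAYCNNTCTYCAKWGGGTSWTBGGTSHGG-3'

Standard pairs A↔T, G↔C; ambiguity codes pair R↔Y, M↔K, W↔W, S↔S, B↔V, D↔H, N↔N. Complement (GGHSTGGBTWSTGGGWKACYTCTNNCYAKCTCVCATAGTG), then reverse for 5'→3'.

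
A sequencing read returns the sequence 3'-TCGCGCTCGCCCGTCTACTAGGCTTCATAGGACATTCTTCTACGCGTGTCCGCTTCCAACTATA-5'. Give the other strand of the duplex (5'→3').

5'-AGCGCGAGCGGGCAGATGATCCGAAGTATCCTGTAAGAAGATGCGCACAGGCGAAGGTTGATAT-3'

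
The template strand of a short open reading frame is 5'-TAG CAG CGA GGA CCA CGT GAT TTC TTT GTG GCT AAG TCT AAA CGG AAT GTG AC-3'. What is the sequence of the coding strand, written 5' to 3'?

5'-GTCACATTCCGTTTAGACTTAGCCACAAAGAAATCACGTGGTCCTCGCTGCTA-3'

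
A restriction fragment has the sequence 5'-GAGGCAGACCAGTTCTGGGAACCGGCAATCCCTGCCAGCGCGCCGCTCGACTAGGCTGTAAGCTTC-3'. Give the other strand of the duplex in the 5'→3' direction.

Pairing A↔T and G↔C gives CTCCGTCTGGTCAAGACCCTTGGCCGTTAGGGACGGTCGCGCGGCGAGCTGATCCGACATTCGAAG, running 3'→5'. Reverse for the 5'→3' convention.

5'-GAAGCTTACAGCCTAGTCGAGCGGCGCGCTGGCAGGGATTGCCGGTTCCCAGAACTGGTCTGCCTC-3'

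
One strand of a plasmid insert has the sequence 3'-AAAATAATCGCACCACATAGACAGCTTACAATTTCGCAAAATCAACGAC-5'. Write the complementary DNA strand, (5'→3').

5'-TTTTATTAGCGTGGTGTATCTGTCGAATGTTAAAGCGTTTTAGTTGCTG-3'

The strand is given 3'→5', so its complement runs 5'→3' in the same left-to-right order: pair each base A↔T, G↔C.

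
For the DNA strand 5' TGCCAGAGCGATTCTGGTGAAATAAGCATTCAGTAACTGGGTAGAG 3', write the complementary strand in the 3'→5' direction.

Base-pairing A↔T, G↔C gives the complement. The complementary strand is antiparallel, so paired with a 5'→3' strand it runs 3'→5'.

3'-ACGGTCTCGCTAAGACCACTTTATTCGTAAGTCATTGACCCATCTC-5'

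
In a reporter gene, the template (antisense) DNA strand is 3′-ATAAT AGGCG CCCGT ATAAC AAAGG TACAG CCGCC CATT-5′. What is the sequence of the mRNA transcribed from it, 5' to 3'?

Reading the template 3'→5' as shown, RNA polymerase pairs each base (A→U, T→A, G↔C) to build mRNA 5'→3' directly.

5'-UAUUAUCCGCGGGCAUAUUGUUUCCAUGUCGGCGGGUAA-3'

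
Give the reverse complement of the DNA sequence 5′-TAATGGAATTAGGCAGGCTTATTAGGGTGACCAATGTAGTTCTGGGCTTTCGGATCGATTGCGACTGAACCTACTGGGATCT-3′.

5'-AGATCCCAGTAGGTTCAGTCGCAATCGATCCGAAAGCCCAGAACTACATTGGTCACCCTAATAAGCCTGCCTAATTCCATTA-3'

Reading the sequence 3'→5' and pairing each base (A↔T, G↔C) gives the reverse complement directly.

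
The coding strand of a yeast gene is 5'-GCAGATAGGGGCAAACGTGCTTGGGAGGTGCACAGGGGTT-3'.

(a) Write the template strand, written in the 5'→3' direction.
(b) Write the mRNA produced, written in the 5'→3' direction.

(a) 5'-AACCCCTGTGCACCTCCCAAGCACGTTTGCCCCTATCTGC-3'
(b) 5'-GCAGAUAGGGGCAAACGUGCUUGGGAGGUGCACAGGGGUU-3'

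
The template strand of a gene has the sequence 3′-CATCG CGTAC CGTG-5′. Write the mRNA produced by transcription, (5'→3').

5'-GUAGCGCAUGGCAC-3'

Reading the template 3'→5' as shown, RNA polymerase pairs each base (A→U, T→A, G↔C) to build mRNA 5'→3' directly.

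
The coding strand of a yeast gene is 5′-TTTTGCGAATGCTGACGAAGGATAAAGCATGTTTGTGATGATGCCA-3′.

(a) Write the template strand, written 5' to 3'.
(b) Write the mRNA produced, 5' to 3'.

(a) The template strand is the reverse complement of the coding strand: complement AAAACGCTTACGACTGCTTCCTATTTCGTACAAACACTACTACGGT, then reverse.
(b) mRNA matches the coding strand with T→U.

(a) 5′-TGGCATCATCACAAACATGCTTTATCCTTCGTCAGCATTCGCAAAA-3′
(b) 5'-UUUUGCGAAUGCUGACGAAGGAUAAAGCAUGUUUGUGAUGAUGCCA-3'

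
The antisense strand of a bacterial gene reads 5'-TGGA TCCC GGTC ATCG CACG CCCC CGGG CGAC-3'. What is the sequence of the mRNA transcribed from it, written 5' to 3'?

The mRNA has the sequence of the coding strand (reverse complement of the template) with T→U. Reverse complement of TGGATCCCGGTCATCGCACGCCCCCGGGCGAC is GTCGCCCGGGGGCGTGCGATGACCGGGATCCA; then T→U.

5'-GUCGCCCGGGGGCGUGCGAUGACCGGGAUCCA-3'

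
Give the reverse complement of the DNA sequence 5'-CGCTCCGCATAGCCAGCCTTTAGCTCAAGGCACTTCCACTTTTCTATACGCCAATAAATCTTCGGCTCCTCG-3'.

5'-CGAGGAGCCGAAGATTTATTGGCGTATAGAAAAGTGGAAGTGCCTTGAGCTAAAGGCTGGCTATGCGGAGCG-3'

Complement each base (A↔T, G↔C): GCGAGGCGTATCGGTCGGAAATCGAGTTCCGTGAAGGTGAAAAGATATGCGGTTATTTAGAAGCCGAGGAGC. Then reverse.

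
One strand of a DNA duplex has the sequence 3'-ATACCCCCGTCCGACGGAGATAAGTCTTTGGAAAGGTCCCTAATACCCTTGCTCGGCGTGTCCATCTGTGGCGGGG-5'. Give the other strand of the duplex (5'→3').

5'-TATGGGGGCAGGCTGCCTCTATTCAGAAACCTTTCCAGGGATTATGGGAACGAGCCGCACAGGTAGACACCGCCCC-3'

The strand is given 3'→5', so its complement runs 5'→3' in the same left-to-right order: pair each base A↔T, G↔C.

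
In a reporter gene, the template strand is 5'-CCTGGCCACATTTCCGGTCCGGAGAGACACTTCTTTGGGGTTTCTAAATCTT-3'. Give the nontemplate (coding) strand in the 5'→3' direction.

The coding strand is complementary and antiparallel to the template: take the complement (A↔T, G↔C) and reverse.

5'-AAGATTTAGAAACCCCAAAGAAGTGTCTCTCCGGACCGGAAATGTGGCCAGG-3'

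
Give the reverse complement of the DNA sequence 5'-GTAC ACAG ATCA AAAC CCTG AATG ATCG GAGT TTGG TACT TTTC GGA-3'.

5'-TCCGAAAAGTACCAAACTCCGATCATTCAGGGTTTTGATCTGTGTAC-3'

Complement each base (A↔T, G↔C): CATGTGTCTAGTTTTGGGACTTACTAGCCTCAAACCATGAAAAGCCT. Then reverse.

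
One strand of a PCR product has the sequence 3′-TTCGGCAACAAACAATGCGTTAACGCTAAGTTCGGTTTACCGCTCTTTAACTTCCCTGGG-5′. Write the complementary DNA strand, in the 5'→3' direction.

5'-AAGCCGTTGTTTGTTACGCAATTGCGATTCAAGCCAAATGGCGAGAAATTGAAGGGACCC-3'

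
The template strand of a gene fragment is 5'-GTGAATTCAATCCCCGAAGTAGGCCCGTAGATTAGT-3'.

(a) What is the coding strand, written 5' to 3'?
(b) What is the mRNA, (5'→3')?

(a) The coding strand is the reverse complement of the template: complement CACTTAAGTTAGGGGCTTCATCCGGGCATCTAATCA, then reverse.
(b) mRNA has the coding-strand sequence with T→U.

(a) 5′-ACTAATCTACGGGCCTACTTCGGGGATTGAATTCAC-3′
(b) 5′-ACUAAUCUACGGGCCUACUUCGGGGAUUGAAUUCAC-3′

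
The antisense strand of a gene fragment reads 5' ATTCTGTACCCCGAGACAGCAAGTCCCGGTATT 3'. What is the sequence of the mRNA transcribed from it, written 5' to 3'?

The mRNA has the sequence of the coding strand (reverse complement of the template) with T→U. Reverse complement of ATTCTGTACCCCGAGACAGCAAGTCCCGGTATT is AATACCGGGACTTGCTGTCTCGGGGTACAGAAT; then T→U.

5'-AAUACCGGGACUUGCUGUCUCGGGGUACAGAAU-3'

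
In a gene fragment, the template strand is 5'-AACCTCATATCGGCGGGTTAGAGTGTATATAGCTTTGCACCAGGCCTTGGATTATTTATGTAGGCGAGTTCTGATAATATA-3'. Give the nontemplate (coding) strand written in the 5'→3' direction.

The coding strand is complementary and antiparallel to the template: take the complement (A↔T, G↔C) and reverse.

5'-TATATTATCAGAACTCGCCTACATAAATAATCCAAGGCCTGGTGCAAAGCTATATACACTCTAACCCGCCGATATGAGGTT-3'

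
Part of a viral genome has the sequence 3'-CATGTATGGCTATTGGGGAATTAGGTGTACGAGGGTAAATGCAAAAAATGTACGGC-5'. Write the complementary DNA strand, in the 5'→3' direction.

5'-GTACATACCGATAACCCCTTAATCCACATGCTCCCATTTACGTTTTTTACATGCCG-3'

The strand is given 3'→5', so its complement runs 5'→3' in the same left-to-right order: pair each base A↔T, G↔C.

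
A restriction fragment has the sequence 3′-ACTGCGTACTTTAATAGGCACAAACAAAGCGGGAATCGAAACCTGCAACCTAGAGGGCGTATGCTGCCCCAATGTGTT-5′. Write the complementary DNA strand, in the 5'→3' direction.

The strand is given 3'→5', so its complement runs 5'→3' in the same left-to-right order: pair each base A↔T, G↔C.

5'-TGACGCATGAAATTATCCGTGTTTGTTTCGCCCTTAGCTTTGGACGTTGGATCTCCCGCATACGACGGGGTTACACAA-3'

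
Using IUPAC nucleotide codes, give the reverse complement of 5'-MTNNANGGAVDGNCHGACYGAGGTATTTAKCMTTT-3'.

Standard pairs A↔T, G↔C; ambiguity codes pair Y↔R, M↔K, D↔H, V↔B, N↔N. Complement (KANNTNCCTBHCNGDCTGRCTCCATAAATMGKAAA), then reverse for 5'→3'.

5'-AAAKGMTAAATACCTCRGTCDGNCHBTCCNTNNAK-3'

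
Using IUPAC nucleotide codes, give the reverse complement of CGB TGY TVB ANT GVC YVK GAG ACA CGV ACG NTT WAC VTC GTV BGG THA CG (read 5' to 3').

5'-CGTDACCVBACGABGTWAANCGTBCGTGTCTCMBRGBCANTVBARCAVCG-3'

Standard pairs A↔T, G↔C; ambiguity codes pair Y↔R, K↔M, W↔W, B↔V, H↔D, N↔N. Complement (GCVACRABVTNACBGRBMCTCTGTGCBTGCNAAWTGBAGCABVCCADTGC), then reverse for 5'→3'.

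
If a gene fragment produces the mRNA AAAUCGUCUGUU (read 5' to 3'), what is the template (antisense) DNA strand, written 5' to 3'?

5'-AACAGACGATTT-3'

Replace U with T to get the coding DNA strand: AAATCGTCTGTT. The template strand is its reverse complement (complement TTTAGCAGACAA, then reverse).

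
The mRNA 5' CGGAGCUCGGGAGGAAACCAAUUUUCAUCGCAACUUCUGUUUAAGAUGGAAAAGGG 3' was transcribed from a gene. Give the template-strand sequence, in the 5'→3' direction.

5'-CCCTTTTCCATCTTAAACAGAAGTTGCGATGAAAATTGGTTTCCTCCCGAGCTCCG-3'

Replace U with T to get the coding DNA strand: CGGAGCTCGGGAGGAAACCAATTTTCATCGCAACTTCTGTTTAAGATGGAAAAGGG. The template strand is its reverse complement (complement GCCTCGAGCCCTCCTTTGGTTAAAAGTAGCGTTGAAGACAAATTCTACCTTTTCCC, then reverse).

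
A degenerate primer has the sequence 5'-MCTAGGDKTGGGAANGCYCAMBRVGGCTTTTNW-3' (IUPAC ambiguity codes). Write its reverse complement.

Standard pairs A↔T, G↔C; ambiguity codes pair R↔Y, M↔K, W↔W, B↔V, D↔H, N↔N. Complement (KGATCCHMACCCTTNCGRGTKVYBCCGAAAANW), then reverse for 5'→3'.

5′-WNAAAAGCCBYVKTGRGCNTTCCCAMHCCTAGK-3′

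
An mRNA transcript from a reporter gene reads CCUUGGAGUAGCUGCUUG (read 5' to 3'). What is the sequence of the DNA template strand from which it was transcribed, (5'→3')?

5′-CAAGCAGCTACTCCAAGG-3′

Replace U with T to get the coding DNA strand: CCTTGGAGTAGCTGCTTG. The template strand is its reverse complement (complement GGAACCTCATCGACGAAC, then reverse).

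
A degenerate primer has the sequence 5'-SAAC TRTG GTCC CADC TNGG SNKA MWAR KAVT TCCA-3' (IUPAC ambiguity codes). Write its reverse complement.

5'-TGGAABTMYTWKTMNSCCNAGHTGGGACCAYAGTTS-3'

Standard pairs A↔T, G↔C; ambiguity codes pair R↔Y, M↔K, W↔W, S↔S, D↔H, V↔B, N↔N. Complement (STTGAYACCAGGGTHGANCCSNMTKWTYMTBAAGGT), then reverse for 5'→3'.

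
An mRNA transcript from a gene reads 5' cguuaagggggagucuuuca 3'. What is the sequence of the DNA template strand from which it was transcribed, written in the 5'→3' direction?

Replace U with T to get the coding DNA strand: CGTTAAGGGGGAGTCTTTCA. The template strand is its reverse complement (complement GCAATTCCCCCTCAGAAAGT, then reverse).

5'-TGAAAGACTCCCCCTTAACG-3'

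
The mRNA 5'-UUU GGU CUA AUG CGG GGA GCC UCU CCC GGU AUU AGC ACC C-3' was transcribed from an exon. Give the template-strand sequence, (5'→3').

Replace U with T to get the coding DNA strand: TTTGGTCTAATGCGGGGAGCCTCTCCCGGTATTAGCACCC. The template strand is its reverse complement (complement AAACCAGATTACGCCCCTCGGAGAGGGCCATAATCGTGGG, then reverse).

5'-GGGTGCTAATACCGGGAGAGGCTCCCCGCATTAGACCAAA-3'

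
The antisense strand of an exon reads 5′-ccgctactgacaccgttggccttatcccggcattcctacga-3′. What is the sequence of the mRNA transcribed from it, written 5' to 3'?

The mRNA has the sequence of the coding strand (reverse complement of the template) with T→U. Reverse complement of CCGCTACTGACACCGTTGGCCTTATCCCGGCATTCCTACGA is TCGTAGGAATGCCGGGATAAGGCCAACGGTGTCAGTAGCGG; then T→U.

5′-UCGUAGGAAUGCCGGGAUAAGGCCAACGGUGUCAGUAGCGG-3′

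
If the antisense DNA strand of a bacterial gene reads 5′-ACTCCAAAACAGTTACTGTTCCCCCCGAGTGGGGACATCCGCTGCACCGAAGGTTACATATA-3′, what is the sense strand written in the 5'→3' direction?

5′-TATATGTAACCTTCGGTGCAGCGGATGTCCCCACTCGGGGGGAACAGTAACTGTTTTGGAGT-3′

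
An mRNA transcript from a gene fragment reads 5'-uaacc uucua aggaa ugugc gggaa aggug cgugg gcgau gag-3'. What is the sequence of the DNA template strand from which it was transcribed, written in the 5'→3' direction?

5'-CTCATCGCCCACGCACCTTTCCCGCACATTCCTTAGAAGGTTA-3'

Replace U with T to get the coding DNA strand: TAACCTTCTAAGGAATGTGCGGGAAAGGTGCGTGGGCGATGAG. The template strand is its reverse complement (complement ATTGGAAGATTCCTTACACGCCCTTTCCACGCACCCGCTACTC, then reverse).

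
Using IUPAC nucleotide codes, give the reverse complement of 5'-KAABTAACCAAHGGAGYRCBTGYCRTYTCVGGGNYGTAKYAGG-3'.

Standard pairs A↔T, G↔C; ambiguity codes pair R↔Y, K↔M, B↔V, H↔D, N↔N. Complement (MTTVATTGGTTDCCTCRYGVACRGYARAGBCCCNRCATMRTCC), then reverse for 5'→3'.

5'-CCTRMTACRNCCCBGARAYGRCAVGYRCTCCDTTGGTTAVTTM-3'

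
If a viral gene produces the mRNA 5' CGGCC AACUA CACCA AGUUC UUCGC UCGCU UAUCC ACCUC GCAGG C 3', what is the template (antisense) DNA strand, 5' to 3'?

5'-GCCTGCGAGGTGGATAAGCGAGCGAAGAACTTGGTGTAGTTGGCCG-3'

Replace U with T to get the coding DNA strand: CGGCCAACTACACCAAGTTCTTCGCTCGCTTATCCACCTCGCAGGC. The template strand is its reverse complement (complement GCCGGTTGATGTGGTTCAAGAAGCGAGCGAATAGGTGGAGCGTCCG, then reverse).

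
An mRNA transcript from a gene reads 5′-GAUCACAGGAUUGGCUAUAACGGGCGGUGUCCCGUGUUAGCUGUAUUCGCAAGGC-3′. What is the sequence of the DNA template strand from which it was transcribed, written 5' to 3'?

5'-GCCTTGCGAATACAGCTAACACGGGACACCGCCCGTTATAGCCAATCCTGTGATC-3'

Replace U with T to get the coding DNA strand: GATCACAGGATTGGCTATAACGGGCGGTGTCCCGTGTTAGCTGTATTCGCAAGGC. The template strand is its reverse complement (complement CTAGTGTCCTAACCGATATTGCCCGCCACAGGGCACAATCGACATAAGCGTTCCG, then reverse).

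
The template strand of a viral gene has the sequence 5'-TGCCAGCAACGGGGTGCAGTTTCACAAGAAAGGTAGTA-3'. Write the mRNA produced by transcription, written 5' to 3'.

RNA polymerase reads the template 3'→5' and synthesizes mRNA 5'→3' by base-pairing (A→U, T→A, G↔C). The complement of the template is ACGGTCGTTGCCCCACGTCAAAGTGTTCTTTCCATCAT; antiparallel, so 5'→3' the coding strand is TACTACCTTTCTTGTGAAACTGCACCCCGTTGCTGGCA. Replace T with U for the mRNA.

5′-UACUACCUUUCUUGUGAAACUGCACCCCGUUGCUGGCA-3′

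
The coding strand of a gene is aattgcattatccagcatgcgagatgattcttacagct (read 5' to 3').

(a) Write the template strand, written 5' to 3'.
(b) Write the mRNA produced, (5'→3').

(a) The template strand is the reverse complement of the coding strand: complement TTAACGTAATAGGTCGTACGCTCTACTAAGAATGTCGA, then reverse.
(b) mRNA matches the coding strand with T→U.

(a) 5'-AGCTGTAAGAATCATCTCGCATGCTGGATAATGCAATT-3'
(b) 5'-AAUUGCAUUAUCCAGCAUGCGAGAUGAUUCUUACAGCU-3'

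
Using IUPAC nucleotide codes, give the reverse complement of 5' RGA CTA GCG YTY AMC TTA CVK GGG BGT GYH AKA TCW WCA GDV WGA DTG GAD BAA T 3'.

Standard pairs A↔T, G↔C; ambiguity codes pair R↔Y, M↔K, W↔W, B↔V, D↔H. Complement (YCTGATCGCRARTKGAATGBMCCCVCACRDTMTAGWWGTCHBWCTHACCTHVTTA), then reverse for 5'→3'.

5'-ATTVHTCCAHTCWBHCTGWWGATMTDRCACVCCCMBGTAAGKTRARCGCTAGTCY-3'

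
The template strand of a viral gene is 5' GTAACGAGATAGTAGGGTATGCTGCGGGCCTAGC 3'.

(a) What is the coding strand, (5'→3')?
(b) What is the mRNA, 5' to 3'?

(a) The coding strand is the reverse complement of the template: complement CATTGCTCTATCATCCCATACGACGCCCGGATCG, then reverse.
(b) mRNA has the coding-strand sequence with T→U.

(a) 5'-GCTAGGCCCGCAGCATACCCTACTATCTCGTTAC-3'
(b) 5'-GCUAGGCCCGCAGCAUACCCUACUAUCUCGUUAC-3'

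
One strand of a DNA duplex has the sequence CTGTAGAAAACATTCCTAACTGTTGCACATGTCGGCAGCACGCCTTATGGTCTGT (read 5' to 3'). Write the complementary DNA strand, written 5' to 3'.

Pairing A↔T and G↔C gives GACATCTTTTGTAAGGATTGACAACGTGTACAGCCGTCGTGCGGAATACCAGACA, running 3'→5'. Reverse for the 5'→3' convention.

5'-ACAGACCATAAGGCGTGCTGCCGACATGTGCAACAGTTAGGAATGTTTTCTACAG-3'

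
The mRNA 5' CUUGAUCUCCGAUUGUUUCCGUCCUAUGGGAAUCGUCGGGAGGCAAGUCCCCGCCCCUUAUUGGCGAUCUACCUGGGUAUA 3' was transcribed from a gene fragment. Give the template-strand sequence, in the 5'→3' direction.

Replace U with T to get the coding DNA strand: CTTGATCTCCGATTGTTTCCGTCCTATGGGAATCGTCGGGAGGCAAGTCCCCGCCCCTTATTGGCGATCTACCTGGGTATA. The template strand is its reverse complement (complement GAACTAGAGGCTAACAAAGGCAGGATACCCTTAGCAGCCCTCCGTTCAGGGGCGGGGAATAACCGCTAGATGGACCCATAT, then reverse).

5'-TATACCCAGGTAGATCGCCAATAAGGGGCGGGGACTTGCCTCCCGACGATTCCCATAGGACGGAAACAATCGGAGATCAAG-3'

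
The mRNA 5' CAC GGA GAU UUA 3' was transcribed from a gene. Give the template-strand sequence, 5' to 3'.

Replace U with T to get the coding DNA strand: CACGGAGATTTA. The template strand is its reverse complement (complement GTGCCTCTAAAT, then reverse).

5'-TAAATCTCCGTG-3'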